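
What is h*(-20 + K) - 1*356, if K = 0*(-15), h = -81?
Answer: 1264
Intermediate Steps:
K = 0
h*(-20 + K) - 1*356 = -81*(-20 + 0) - 1*356 = -81*(-20) - 356 = 1620 - 356 = 1264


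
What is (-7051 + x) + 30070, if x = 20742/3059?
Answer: 70435863/3059 ≈ 23026.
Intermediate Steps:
x = 20742/3059 (x = 20742*(1/3059) = 20742/3059 ≈ 6.7806)
(-7051 + x) + 30070 = (-7051 + 20742/3059) + 30070 = -21548267/3059 + 30070 = 70435863/3059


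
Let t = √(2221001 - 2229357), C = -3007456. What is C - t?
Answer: -3007456 - 2*I*√2089 ≈ -3.0075e+6 - 91.411*I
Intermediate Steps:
t = 2*I*√2089 (t = √(-8356) = 2*I*√2089 ≈ 91.411*I)
C - t = -3007456 - 2*I*√2089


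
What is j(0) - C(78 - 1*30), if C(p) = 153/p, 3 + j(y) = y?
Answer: -99/16 ≈ -6.1875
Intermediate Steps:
j(y) = -3 + y
j(0) - C(78 - 1*30) = (-3 + 0) - 153/(78 - 1*30) = -3 - 153/(78 - 30) = -3 - 153/48 = -3 - 1*51/16 = -3 - 51/16 = -99/16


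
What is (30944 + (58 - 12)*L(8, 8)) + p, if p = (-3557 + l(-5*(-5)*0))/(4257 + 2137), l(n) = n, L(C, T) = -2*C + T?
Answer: 195499387/6394 ≈ 30575.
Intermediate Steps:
L(C, T) = T - 2*C
p = -3557/6394 (p = (-3557 - 5*(-5)*0)/(4257 + 2137) = (-3557 + 25*0)/6394 = (-3557 + 0)*(1/6394) = -3557*1/6394 = -3557/6394 ≈ -0.55630)
(30944 + (58 - 12)*L(8, 8)) + p = (30944 + (58 - 12)*(8 - 2*8)) - 3557/6394 = (30944 + 46*(8 - 16)) - 3557/6394 = (30944 + 46*(-8)) - 3557/6394 = (30944 - 368) - 3557/6394 = 30576 - 3557/6394 = 195499387/6394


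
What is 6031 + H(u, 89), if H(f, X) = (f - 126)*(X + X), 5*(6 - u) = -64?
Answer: -65253/5 ≈ -13051.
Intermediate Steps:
u = 94/5 (u = 6 - ⅕*(-64) = 6 + 64/5 = 94/5 ≈ 18.800)
H(f, X) = 2*X*(-126 + f) (H(f, X) = (-126 + f)*(2*X) = 2*X*(-126 + f))
6031 + H(u, 89) = 6031 + 2*89*(-126 + 94/5) = 6031 + 2*89*(-536/5) = 6031 - 95408/5 = -65253/5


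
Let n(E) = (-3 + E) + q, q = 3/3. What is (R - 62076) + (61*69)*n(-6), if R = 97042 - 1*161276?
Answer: -159982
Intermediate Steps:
q = 1 (q = 3*(⅓) = 1)
R = -64234 (R = 97042 - 161276 = -64234)
n(E) = -2 + E (n(E) = (-3 + E) + 1 = -2 + E)
(R - 62076) + (61*69)*n(-6) = (-64234 - 62076) + (61*69)*(-2 - 6) = -126310 + 4209*(-8) = -126310 - 33672 = -159982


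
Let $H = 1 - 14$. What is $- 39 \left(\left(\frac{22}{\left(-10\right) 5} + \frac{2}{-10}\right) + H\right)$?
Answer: $\frac{13299}{25} \approx 531.96$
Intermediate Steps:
$H = -13$
$- 39 \left(\left(\frac{22}{\left(-10\right) 5} + \frac{2}{-10}\right) + H\right) = - 39 \left(\left(\frac{22}{\left(-10\right) 5} + \frac{2}{-10}\right) - 13\right) = - 39 \left(\left(\frac{22}{-50} + 2 \left(- \frac{1}{10}\right)\right) - 13\right) = - 39 \left(\left(22 \left(- \frac{1}{50}\right) - \frac{1}{5}\right) - 13\right) = - 39 \left(\left(- \frac{11}{25} - \frac{1}{5}\right) - 13\right) = - 39 \left(- \frac{16}{25} - 13\right) = \left(-39\right) \left(- \frac{341}{25}\right) = \frac{13299}{25}$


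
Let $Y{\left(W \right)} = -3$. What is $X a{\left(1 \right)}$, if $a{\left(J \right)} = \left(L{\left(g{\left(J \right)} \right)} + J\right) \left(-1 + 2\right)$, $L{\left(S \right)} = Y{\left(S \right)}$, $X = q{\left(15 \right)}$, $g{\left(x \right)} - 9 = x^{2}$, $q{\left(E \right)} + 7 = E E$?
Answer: $-436$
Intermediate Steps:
$q{\left(E \right)} = -7 + E^{2}$ ($q{\left(E \right)} = -7 + E E = -7 + E^{2}$)
$g{\left(x \right)} = 9 + x^{2}$
$X = 218$ ($X = -7 + 15^{2} = -7 + 225 = 218$)
$L{\left(S \right)} = -3$
$a{\left(J \right)} = -3 + J$ ($a{\left(J \right)} = \left(-3 + J\right) \left(-1 + 2\right) = \left(-3 + J\right) 1 = -3 + J$)
$X a{\left(1 \right)} = 218 \left(-3 + 1\right) = 218 \left(-2\right) = -436$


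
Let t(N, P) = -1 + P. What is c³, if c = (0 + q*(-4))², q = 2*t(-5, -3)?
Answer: 1073741824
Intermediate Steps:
q = -8 (q = 2*(-1 - 3) = 2*(-4) = -8)
c = 1024 (c = (0 - 8*(-4))² = (0 + 32)² = 32² = 1024)
c³ = 1024³ = 1073741824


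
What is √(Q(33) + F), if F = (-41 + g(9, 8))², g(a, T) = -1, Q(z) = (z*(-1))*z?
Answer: 15*√3 ≈ 25.981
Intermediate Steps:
Q(z) = -z² (Q(z) = (-z)*z = -z²)
F = 1764 (F = (-41 - 1)² = (-42)² = 1764)
√(Q(33) + F) = √(-1*33² + 1764) = √(-1*1089 + 1764) = √(-1089 + 1764) = √675 = 15*√3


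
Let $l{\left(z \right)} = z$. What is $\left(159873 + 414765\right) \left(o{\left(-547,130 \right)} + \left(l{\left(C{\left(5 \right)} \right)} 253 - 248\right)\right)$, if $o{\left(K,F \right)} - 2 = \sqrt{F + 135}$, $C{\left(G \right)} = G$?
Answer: $585556122 + 574638 \sqrt{265} \approx 5.9491 \cdot 10^{8}$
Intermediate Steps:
$o{\left(K,F \right)} = 2 + \sqrt{135 + F}$ ($o{\left(K,F \right)} = 2 + \sqrt{F + 135} = 2 + \sqrt{135 + F}$)
$\left(159873 + 414765\right) \left(o{\left(-547,130 \right)} + \left(l{\left(C{\left(5 \right)} \right)} 253 - 248\right)\right) = \left(159873 + 414765\right) \left(\left(2 + \sqrt{135 + 130}\right) + \left(5 \cdot 253 - 248\right)\right) = 574638 \left(\left(2 + \sqrt{265}\right) + \left(1265 - 248\right)\right) = 574638 \left(\left(2 + \sqrt{265}\right) + 1017\right) = 574638 \left(1019 + \sqrt{265}\right) = 585556122 + 574638 \sqrt{265}$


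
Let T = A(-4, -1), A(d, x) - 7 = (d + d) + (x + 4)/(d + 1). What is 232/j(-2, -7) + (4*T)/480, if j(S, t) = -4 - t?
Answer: 4639/60 ≈ 77.317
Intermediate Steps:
A(d, x) = 7 + 2*d + (4 + x)/(1 + d) (A(d, x) = 7 + ((d + d) + (x + 4)/(d + 1)) = 7 + (2*d + (4 + x)/(1 + d)) = 7 + 2*d + (4 + x)/(1 + d))
T = -2 (T = (11 - 1 + 2*(-4)² + 9*(-4))/(1 - 4) = (11 - 1 + 2*16 - 36)/(-3) = -(11 - 1 + 32 - 36)/3 = -⅓*6 = -2)
232/j(-2, -7) + (4*T)/480 = 232/(-4 - 1*(-7)) + (4*(-2))/480 = 232/(-4 + 7) - 8*1/480 = 232/3 - 1/60 = 4639/60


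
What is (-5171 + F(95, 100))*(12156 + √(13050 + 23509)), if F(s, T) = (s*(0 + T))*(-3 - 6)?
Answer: -1102196676 - 90671*√36559 ≈ -1.1195e+9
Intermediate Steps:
F(s, T) = -9*T*s (F(s, T) = (s*T)*(-9) = (T*s)*(-9) = -9*T*s)
(-5171 + F(95, 100))*(12156 + √(13050 + 23509)) = (-5171 - 9*100*95)*(12156 + √(13050 + 23509)) = (-5171 - 85500)*(12156 + √36559) = -90671*(12156 + √36559) = -1102196676 - 90671*√36559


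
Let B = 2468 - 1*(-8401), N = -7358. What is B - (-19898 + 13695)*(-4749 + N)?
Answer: -75088852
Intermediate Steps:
B = 10869 (B = 2468 + 8401 = 10869)
B - (-19898 + 13695)*(-4749 + N) = 10869 - (-19898 + 13695)*(-4749 - 7358) = 10869 - (-6203)*(-12107) = 10869 - 1*75099721 = 10869 - 75099721 = -75088852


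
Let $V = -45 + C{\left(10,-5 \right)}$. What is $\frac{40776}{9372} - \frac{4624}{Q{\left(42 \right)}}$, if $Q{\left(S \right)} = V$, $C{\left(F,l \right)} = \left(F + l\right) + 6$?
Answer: $\frac{109614}{781} \approx 140.35$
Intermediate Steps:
$C{\left(F,l \right)} = 6 + F + l$
$V = -34$ ($V = -45 + \left(6 + 10 - 5\right) = -45 + 11 = -34$)
$Q{\left(S \right)} = -34$
$\frac{40776}{9372} - \frac{4624}{Q{\left(42 \right)}} = \frac{40776}{9372} - \frac{4624}{-34} = 40776 \cdot \frac{1}{9372} - -136 = \frac{3398}{781} + 136 = \frac{109614}{781}$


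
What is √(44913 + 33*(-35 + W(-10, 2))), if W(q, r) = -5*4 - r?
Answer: 2*√10758 ≈ 207.44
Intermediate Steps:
W(q, r) = -20 - r
√(44913 + 33*(-35 + W(-10, 2))) = √(44913 + 33*(-35 + (-20 - 1*2))) = √(44913 + 33*(-35 + (-20 - 2))) = √(44913 + 33*(-35 - 22)) = √(44913 + 33*(-57)) = √(44913 - 1881) = √43032 = 2*√10758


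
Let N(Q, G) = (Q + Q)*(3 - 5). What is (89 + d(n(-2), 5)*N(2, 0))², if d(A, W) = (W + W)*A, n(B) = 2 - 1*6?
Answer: 167281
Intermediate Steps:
N(Q, G) = -4*Q (N(Q, G) = (2*Q)*(-2) = -4*Q)
n(B) = -4 (n(B) = 2 - 6 = -4)
d(A, W) = 2*A*W (d(A, W) = (2*W)*A = 2*A*W)
(89 + d(n(-2), 5)*N(2, 0))² = (89 + (2*(-4)*5)*(-4*2))² = (89 - 40*(-8))² = (89 + 320)² = 409² = 167281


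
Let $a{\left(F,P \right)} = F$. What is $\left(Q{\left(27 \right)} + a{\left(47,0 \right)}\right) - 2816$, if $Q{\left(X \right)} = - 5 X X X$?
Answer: $-101184$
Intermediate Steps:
$Q{\left(X \right)} = - 5 X^{3}$ ($Q{\left(X \right)} = - 5 X^{2} X = - 5 X^{3}$)
$\left(Q{\left(27 \right)} + a{\left(47,0 \right)}\right) - 2816 = \left(- 5 \cdot 27^{3} + 47\right) - 2816 = \left(\left(-5\right) 19683 + 47\right) - 2816 = \left(-98415 + 47\right) - 2816 = -98368 - 2816 = -101184$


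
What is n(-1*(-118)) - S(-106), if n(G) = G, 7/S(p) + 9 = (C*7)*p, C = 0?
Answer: 1069/9 ≈ 118.78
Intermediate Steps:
S(p) = -7/9 (S(p) = 7/(-9 + (0*7)*p) = 7/(-9 + 0*p) = 7/(-9 + 0) = 7/(-9) = 7*(-1/9) = -7/9)
n(-1*(-118)) - S(-106) = -1*(-118) - 1*(-7/9) = 118 + 7/9 = 1069/9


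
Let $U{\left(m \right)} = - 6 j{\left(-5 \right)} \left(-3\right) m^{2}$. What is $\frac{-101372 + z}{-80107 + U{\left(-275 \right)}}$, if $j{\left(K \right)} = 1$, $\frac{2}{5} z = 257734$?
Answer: $\frac{542963}{1281143} \approx 0.42381$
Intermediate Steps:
$z = 644335$ ($z = \frac{5}{2} \cdot 257734 = 644335$)
$U{\left(m \right)} = 18 m^{2}$ ($U{\left(m \right)} = \left(-6\right) 1 \left(-3\right) m^{2} = \left(-6\right) \left(-3\right) m^{2} = 18 m^{2}$)
$\frac{-101372 + z}{-80107 + U{\left(-275 \right)}} = \frac{-101372 + 644335}{-80107 + 18 \left(-275\right)^{2}} = \frac{542963}{-80107 + 18 \cdot 75625} = \frac{542963}{-80107 + 1361250} = \frac{542963}{1281143}$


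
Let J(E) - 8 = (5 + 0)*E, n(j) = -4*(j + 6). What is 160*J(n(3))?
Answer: -27520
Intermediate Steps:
n(j) = -24 - 4*j (n(j) = -4*(6 + j) = -24 - 4*j)
J(E) = 8 + 5*E (J(E) = 8 + (5 + 0)*E = 8 + 5*E)
160*J(n(3)) = 160*(8 + 5*(-24 - 4*3)) = 160*(8 + 5*(-24 - 12)) = 160*(8 + 5*(-36)) = 160*(8 - 180) = 160*(-172) = -27520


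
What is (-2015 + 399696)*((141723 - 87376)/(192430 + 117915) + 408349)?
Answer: 50397765060500112/310345 ≈ 1.6239e+11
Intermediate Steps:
(-2015 + 399696)*((141723 - 87376)/(192430 + 117915) + 408349) = 397681*(54347/310345 + 408349) = 397681*(126729124752/310345) = 50397765060500112/310345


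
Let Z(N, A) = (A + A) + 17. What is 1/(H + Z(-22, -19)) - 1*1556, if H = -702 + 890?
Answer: -259851/167 ≈ -1556.0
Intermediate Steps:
Z(N, A) = 17 + 2*A (Z(N, A) = 2*A + 17 = 17 + 2*A)
H = 188
1/(H + Z(-22, -19)) - 1*1556 = 1/(188 + (17 + 2*(-19))) - 1*1556 = 1/(188 + (17 - 38)) - 1556 = 1/(188 - 21) - 1556 = 1/167 - 1556 = -259851/167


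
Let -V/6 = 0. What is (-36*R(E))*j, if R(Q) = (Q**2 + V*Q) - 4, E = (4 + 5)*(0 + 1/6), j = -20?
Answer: -1260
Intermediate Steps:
V = 0 (V = -6*0 = 0)
E = 3/2 (E = 9*(0 + 1/6) = 9*(1/6) = 3/2 ≈ 1.5000)
R(Q) = -4 + Q**2 (R(Q) = (Q**2 + 0*Q) - 4 = (Q**2 + 0) - 4 = Q**2 - 4 = -4 + Q**2)
(-36*R(E))*j = -36*(-4 + (3/2)**2)*(-20) = -36*(-4 + 9/4)*(-20) = -36*(-7/4)*(-20) = 63*(-20) = -1260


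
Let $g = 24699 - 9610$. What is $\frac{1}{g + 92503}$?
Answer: $\frac{1}{107592} \approx 9.2944 \cdot 10^{-6}$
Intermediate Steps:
$g = 15089$
$\frac{1}{g + 92503} = \frac{1}{15089 + 92503} = \frac{1}{107592}$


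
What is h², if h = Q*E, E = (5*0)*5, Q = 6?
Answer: 0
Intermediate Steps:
E = 0 (E = 0*5 = 0)
h = 0 (h = 6*0 = 0)
h² = 0² = 0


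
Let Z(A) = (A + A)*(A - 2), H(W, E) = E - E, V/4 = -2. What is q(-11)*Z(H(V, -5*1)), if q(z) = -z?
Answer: 0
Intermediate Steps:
V = -8 (V = 4*(-2) = -8)
H(W, E) = 0
Z(A) = 2*A*(-2 + A) (Z(A) = (2*A)*(-2 + A) = 2*A*(-2 + A))
q(-11)*Z(H(V, -5*1)) = (-1*(-11))*(2*0*(-2 + 0)) = 11*(2*0*(-2)) = 11*0 = 0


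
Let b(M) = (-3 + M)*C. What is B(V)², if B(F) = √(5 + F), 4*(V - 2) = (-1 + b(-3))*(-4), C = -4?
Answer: -16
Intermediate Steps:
b(M) = 12 - 4*M (b(M) = (-3 + M)*(-4) = 12 - 4*M)
V = -21 (V = 2 + ((-1 + (12 - 4*(-3)))*(-4))/4 = 2 + ((-1 + (12 + 12))*(-4))/4 = 2 + ((-1 + 24)*(-4))/4 = 2 + (23*(-4))/4 = 2 + (¼)*(-92) = 2 - 23 = -21)
B(V)² = (√(5 - 21))² = (√(-16))² = (4*I)² = -16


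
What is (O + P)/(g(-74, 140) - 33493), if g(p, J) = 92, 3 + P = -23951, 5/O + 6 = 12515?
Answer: 299640581/417813109 ≈ 0.71716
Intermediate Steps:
O = 5/12509 (O = 5/(-6 + 12515) = 5/12509 ≈ 0.00039971)
P = -23954 (P = -3 - 23951 = -23954)
(O + P)/(g(-74, 140) - 33493) = (5/12509 - 23954)/(92 - 33493) = -299640581/12509/(-33401) = -299640581/12509*(-1/33401) = 299640581/417813109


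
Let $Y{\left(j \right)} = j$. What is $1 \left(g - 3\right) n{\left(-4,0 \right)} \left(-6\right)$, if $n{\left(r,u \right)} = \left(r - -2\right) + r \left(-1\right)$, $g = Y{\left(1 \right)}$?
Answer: $24$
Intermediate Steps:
$g = 1$
$n{\left(r,u \right)} = 2$ ($n{\left(r,u \right)} = \left(r + 2\right) - r = \left(2 + r\right) - r = 2$)
$1 \left(g - 3\right) n{\left(-4,0 \right)} \left(-6\right) = 1 \left(1 - 3\right) 2 \left(-6\right) = 1 \left(-2\right) 2 \left(-6\right) = \left(-2\right) 2 \left(-6\right) = \left(-4\right) \left(-6\right) = 24$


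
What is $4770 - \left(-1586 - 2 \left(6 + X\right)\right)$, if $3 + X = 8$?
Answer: $6378$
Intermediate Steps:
$X = 5$ ($X = -3 + 8 = 5$)
$4770 - \left(-1586 - 2 \left(6 + X\right)\right) = 4770 + \left(1586 - - 2 \left(6 + 5\right)\right) = 4770 + \left(1586 - \left(-2\right) 11\right) = 4770 + \left(1586 - -22\right) = 4770 + \left(1586 + 22\right) = 4770 + 1608 = 6378$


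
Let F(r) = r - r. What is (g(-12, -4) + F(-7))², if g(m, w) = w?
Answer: 16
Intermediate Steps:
F(r) = 0
(g(-12, -4) + F(-7))² = (-4 + 0)² = (-4)² = 16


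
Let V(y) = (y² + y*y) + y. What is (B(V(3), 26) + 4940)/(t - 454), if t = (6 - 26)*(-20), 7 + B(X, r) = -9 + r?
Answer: -275/3 ≈ -91.667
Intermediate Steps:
V(y) = y + 2*y² (V(y) = (y² + y²) + y = 2*y² + y = y + 2*y²)
B(X, r) = -16 + r (B(X, r) = -7 + (-9 + r) = -16 + r)
t = 400 (t = -20*(-20) = 400)
(B(V(3), 26) + 4940)/(t - 454) = ((-16 + 26) + 4940)/(400 - 454) = (10 + 4940)/(-54) = 4950*(-1/54) = -275/3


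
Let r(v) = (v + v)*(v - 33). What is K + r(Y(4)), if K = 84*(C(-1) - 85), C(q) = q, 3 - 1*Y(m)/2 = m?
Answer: -7084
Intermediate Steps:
Y(m) = 6 - 2*m
r(v) = 2*v*(-33 + v) (r(v) = (2*v)*(-33 + v) = 2*v*(-33 + v))
K = -7224 (K = 84*(-1 - 85) = 84*(-86) = -7224)
K + r(Y(4)) = -7224 + 2*(6 - 2*4)*(-33 + (6 - 2*4)) = -7224 + 2*(6 - 8)*(-33 + (6 - 8)) = -7224 + 2*(-2)*(-33 - 2) = -7224 + 2*(-2)*(-35) = -7224 + 140 = -7084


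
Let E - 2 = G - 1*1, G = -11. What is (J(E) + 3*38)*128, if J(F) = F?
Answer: 13312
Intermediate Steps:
E = -10 (E = 2 + (-11 - 1*1) = 2 + (-11 - 1) = 2 - 12 = -10)
(J(E) + 3*38)*128 = (-10 + 3*38)*128 = (-10 + 114)*128 = 104*128 = 13312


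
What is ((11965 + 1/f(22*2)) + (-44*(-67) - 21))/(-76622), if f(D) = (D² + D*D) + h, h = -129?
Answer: -55740757/286796146 ≈ -0.19436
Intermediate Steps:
f(D) = -129 + 2*D² (f(D) = (D² + D*D) - 129 = (D² + D²) - 129 = 2*D² - 129 = -129 + 2*D²)
((11965 + 1/f(22*2)) + (-44*(-67) - 21))/(-76622) = ((11965 + 1/(-129 + 2*(22*2)²)) + (-44*(-67) - 21))/(-76622) = ((11965 + 1/(-129 + 2*44²)) + (2948 - 21))*(-1/76622) = ((11965 + 1/(-129 + 2*1936)) + 2927)*(-1/76622) = ((11965 + 1/(-129 + 3872)) + 2927)*(-1/76622) = ((11965 + 1/3743) + 2927)*(-1/76622) = (44784996/3743 + 2927)*(-1/76622) = (55740757/3743)*(-1/76622) = -55740757/286796146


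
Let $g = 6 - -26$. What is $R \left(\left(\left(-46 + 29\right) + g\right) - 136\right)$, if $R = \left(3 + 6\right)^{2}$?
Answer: $-9801$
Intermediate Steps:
$R = 81$ ($R = 9^{2} = 81$)
$g = 32$ ($g = 6 + 26 = 32$)
$R \left(\left(\left(-46 + 29\right) + g\right) - 136\right) = 81 \left(\left(\left(-46 + 29\right) + 32\right) - 136\right) = 81 \left(\left(-17 + 32\right) - 136\right) = 81 \left(15 - 136\right) = 81 \left(-121\right) = -9801$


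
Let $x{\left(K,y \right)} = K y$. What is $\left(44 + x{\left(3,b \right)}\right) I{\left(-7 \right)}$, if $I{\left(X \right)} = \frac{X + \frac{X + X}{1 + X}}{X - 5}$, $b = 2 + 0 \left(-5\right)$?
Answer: $\frac{175}{9} \approx 19.444$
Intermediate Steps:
$b = 2$ ($b = 2 + 0 = 2$)
$I{\left(X \right)} = \frac{X + \frac{2 X}{1 + X}}{-5 + X}$
$\left(44 + x{\left(3,b \right)}\right) I{\left(-7 \right)} = \left(44 + 3 \cdot 2\right) \left(- \frac{7 \left(3 - 7\right)}{-5 + \left(-7\right)^{2} - -28}\right) = \left(44 + 6\right) \left(\left(-7\right) \frac{1}{-5 + 49 + 28} \left(-4\right)\right) = 50 \left(\left(-7\right) \frac{1}{72} \left(-4\right)\right) = 50 \cdot \frac{7}{18} = \frac{175}{9}$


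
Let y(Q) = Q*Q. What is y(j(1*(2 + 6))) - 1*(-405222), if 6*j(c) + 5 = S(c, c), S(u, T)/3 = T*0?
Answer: 14588017/36 ≈ 4.0522e+5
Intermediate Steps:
S(u, T) = 0 (S(u, T) = 3*(T*0) = 3*0 = 0)
j(c) = -⅚ (j(c) = -⅚ + (⅙)*0 = -⅚ + 0 = -⅚)
y(Q) = Q²
y(j(1*(2 + 6))) - 1*(-405222) = (-⅚)² - 1*(-405222) = 25/36 + 405222 = 14588017/36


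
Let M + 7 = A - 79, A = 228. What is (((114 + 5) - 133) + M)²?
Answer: 16384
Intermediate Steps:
M = 142 (M = -7 + (228 - 79) = -7 + 149 = 142)
(((114 + 5) - 133) + M)² = (((114 + 5) - 133) + 142)² = ((119 - 133) + 142)² = (-14 + 142)² = 128² = 16384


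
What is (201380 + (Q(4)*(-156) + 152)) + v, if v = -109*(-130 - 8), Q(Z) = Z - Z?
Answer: 216574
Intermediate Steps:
Q(Z) = 0
v = 15042 (v = -109*(-138) = 15042)
(201380 + (Q(4)*(-156) + 152)) + v = (201380 + (0*(-156) + 152)) + 15042 = (201380 + (0 + 152)) + 15042 = (201380 + 152) + 15042 = 201532 + 15042 = 216574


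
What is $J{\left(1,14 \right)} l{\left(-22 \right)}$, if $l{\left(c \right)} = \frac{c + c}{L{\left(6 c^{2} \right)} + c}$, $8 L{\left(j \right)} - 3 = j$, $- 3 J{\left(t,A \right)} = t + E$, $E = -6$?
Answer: $- \frac{1760}{8193} \approx -0.21482$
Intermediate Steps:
$J{\left(t,A \right)} = 2 - \frac{t}{3}$ ($J{\left(t,A \right)} = - \frac{t - 6}{3} = - \frac{-6 + t}{3} = 2 - \frac{t}{3}$)
$L{\left(j \right)} = \frac{3}{8} + \frac{j}{8}$
$l{\left(c \right)} = \frac{2 c}{\frac{3}{8} + c + \frac{3 c^{2}}{4}}$ ($l{\left(c \right)} = \frac{c + c}{\left(\frac{3}{8} + \frac{6 c^{2}}{8}\right) + c} = \frac{2 c}{\left(\frac{3}{8} + \frac{3 c^{2}}{4}\right) + c} = \frac{2 c}{\frac{3}{8} + c + \frac{3 c^{2}}{4}}$)
$J{\left(1,14 \right)} l{\left(-22 \right)} = \left(2 - \frac{1}{3}\right) 16 \left(-22\right) \frac{1}{3 + 6 \left(-22\right)^{2} + 8 \left(-22\right)} = \left(2 - \frac{1}{3}\right) 16 \left(-22\right) \frac{1}{3 + 6 \cdot 484 - 176} = \frac{5 \cdot 16 \left(-22\right) \frac{1}{3 + 2904 - 176}}{3} = \frac{5 \cdot 16 \left(-22\right) \frac{1}{2731}}{3} = \frac{5}{3} \left(- \frac{352}{2731}\right) = - \frac{1760}{8193}$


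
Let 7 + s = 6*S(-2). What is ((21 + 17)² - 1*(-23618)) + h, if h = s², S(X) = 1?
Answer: 25063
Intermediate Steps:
s = -1 (s = -7 + 6*1 = -7 + 6 = -1)
h = 1 (h = (-1)² = 1)
((21 + 17)² - 1*(-23618)) + h = ((21 + 17)² - 1*(-23618)) + 1 = (38² + 23618) + 1 = (1444 + 23618) + 1 = 25062 + 1 = 25063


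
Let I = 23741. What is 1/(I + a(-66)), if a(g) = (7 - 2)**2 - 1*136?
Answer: 1/23630 ≈ 4.2319e-5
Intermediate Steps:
a(g) = -111 (a(g) = 5**2 - 136 = 25 - 136 = -111)
1/(I + a(-66)) = 1/(23741 - 111) = 1/23630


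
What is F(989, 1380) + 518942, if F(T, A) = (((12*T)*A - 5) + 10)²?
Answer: 268233807362967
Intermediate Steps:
F(T, A) = (5 + 12*A*T)² (F(T, A) = ((12*A*T - 5) + 10)² = ((-5 + 12*A*T) + 10)² = (5 + 12*A*T)²)
F(989, 1380) + 518942 = (5 + 12*1380*989)² + 518942 = (5 + 16377840)² + 518942 = 16377845² + 518942 = 268233806844025 + 518942 = 268233807362967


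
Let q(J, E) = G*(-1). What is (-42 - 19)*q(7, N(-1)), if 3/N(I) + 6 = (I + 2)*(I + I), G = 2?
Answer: 122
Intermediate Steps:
N(I) = 3/(-6 + 2*I*(2 + I)) (N(I) = 3/(-6 + (I + 2)*(I + I)) = 3/(-6 + (2 + I)*(2*I)) = 3/(-6 + 2*I*(2 + I)))
q(J, E) = -2 (q(J, E) = 2*(-1) = -2)
(-42 - 19)*q(7, N(-1)) = (-42 - 19)*(-2) = -61*(-2) = 122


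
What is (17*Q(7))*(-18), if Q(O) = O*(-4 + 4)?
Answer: 0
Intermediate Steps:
Q(O) = 0 (Q(O) = O*0 = 0)
(17*Q(7))*(-18) = (17*0)*(-18) = 0*(-18) = 0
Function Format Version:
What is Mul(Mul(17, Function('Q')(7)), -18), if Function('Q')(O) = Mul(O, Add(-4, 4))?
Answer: 0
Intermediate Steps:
Function('Q')(O) = 0 (Function('Q')(O) = Mul(O, 0) = 0)
Mul(Mul(17, Function('Q')(7)), -18) = Mul(Mul(17, 0), -18) = Mul(0, -18) = 0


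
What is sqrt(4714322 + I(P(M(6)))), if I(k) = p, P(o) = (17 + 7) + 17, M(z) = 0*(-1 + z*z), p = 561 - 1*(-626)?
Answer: sqrt(4715509) ≈ 2171.5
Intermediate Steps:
p = 1187 (p = 561 + 626 = 1187)
M(z) = 0 (M(z) = 0*(-1 + z**2) = 0)
P(o) = 41 (P(o) = 24 + 17 = 41)
I(k) = 1187
sqrt(4714322 + I(P(M(6)))) = sqrt(4714322 + 1187) = sqrt(4715509)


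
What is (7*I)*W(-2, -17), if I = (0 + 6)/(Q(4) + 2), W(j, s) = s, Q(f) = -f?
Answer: 357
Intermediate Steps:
I = -3 (I = (0 + 6)/(-1*4 + 2) = 6/(-4 + 2) = 6/(-2) = 6*(-1/2) = -3)
(7*I)*W(-2, -17) = (7*(-3))*(-17) = -21*(-17) = 357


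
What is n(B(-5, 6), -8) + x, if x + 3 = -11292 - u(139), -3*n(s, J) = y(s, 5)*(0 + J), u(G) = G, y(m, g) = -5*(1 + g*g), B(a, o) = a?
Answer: -35342/3 ≈ -11781.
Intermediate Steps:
y(m, g) = -5 - 5*g² (y(m, g) = -5*(1 + g²) = -5 - 5*g²)
n(s, J) = 130*J/3 (n(s, J) = -(-5 - 5*5²)*(0 + J)/3 = -(-5 - 5*25)*J/3 = -(-5 - 125)*J/3 = -(-130)*J/3 = 130*J/3)
x = -11434 (x = -3 + (-11292 - 1*139) = -3 + (-11292 - 139) = -3 - 11431 = -11434)
n(B(-5, 6), -8) + x = (130/3)*(-8) - 11434 = -1040/3 - 11434 = -35342/3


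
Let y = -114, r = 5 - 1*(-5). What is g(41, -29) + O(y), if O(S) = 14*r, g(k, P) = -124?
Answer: 16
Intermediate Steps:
r = 10 (r = 5 + 5 = 10)
O(S) = 140 (O(S) = 14*10 = 140)
g(41, -29) + O(y) = -124 + 140 = 16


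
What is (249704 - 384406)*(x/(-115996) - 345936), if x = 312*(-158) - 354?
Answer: 28751097677199/617 ≈ 4.6598e+10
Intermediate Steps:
x = -49650 (x = -49296 - 354 = -49650)
(249704 - 384406)*(x/(-115996) - 345936) = (249704 - 384406)*(-49650/(-115996) - 345936) = -134702*(-49650*(-1/115996) - 345936) = -134702*(24825/57998 - 345936) = -134702*(-20063571303/57998) = 28751097677199/617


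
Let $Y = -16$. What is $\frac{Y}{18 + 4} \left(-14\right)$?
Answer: $\frac{112}{11} \approx 10.182$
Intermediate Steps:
$\frac{Y}{18 + 4} \left(-14\right) = \frac{1}{18 + 4} \left(-16\right) \left(-14\right) = \frac{1}{22} \left(-16\right) \left(-14\right) = \left(- \frac{8}{11}\right) \left(-14\right) = \frac{112}{11}$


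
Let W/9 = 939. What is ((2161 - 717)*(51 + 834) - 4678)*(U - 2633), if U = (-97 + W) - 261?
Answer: 6952010520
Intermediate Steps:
W = 8451 (W = 9*939 = 8451)
U = 8093 (U = (-97 + 8451) - 261 = 8354 - 261 = 8093)
((2161 - 717)*(51 + 834) - 4678)*(U - 2633) = ((2161 - 717)*(51 + 834) - 4678)*(8093 - 2633) = (1444*885 - 4678)*5460 = (1277940 - 4678)*5460 = 1273262*5460 = 6952010520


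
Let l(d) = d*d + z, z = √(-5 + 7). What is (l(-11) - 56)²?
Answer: (65 + √2)² ≈ 4410.8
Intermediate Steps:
z = √2 ≈ 1.4142
l(d) = √2 + d² (l(d) = d*d + √2 = d² + √2 = √2 + d²)
(l(-11) - 56)² = ((√2 + (-11)²) - 56)² = ((√2 + 121) - 56)² = ((121 + √2) - 56)² = (65 + √2)²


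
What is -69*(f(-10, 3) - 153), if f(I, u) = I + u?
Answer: 11040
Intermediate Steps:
-69*(f(-10, 3) - 153) = -69*((-10 + 3) - 153) = -69*(-7 - 153) = -69*(-160) = 11040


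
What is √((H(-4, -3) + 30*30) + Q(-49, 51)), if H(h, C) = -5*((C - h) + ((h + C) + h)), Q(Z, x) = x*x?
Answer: √3551 ≈ 59.590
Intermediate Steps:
Q(Z, x) = x²
H(h, C) = -10*C - 5*h (H(h, C) = -5*((C - h) + ((C + h) + h)) = -5*((C - h) + (C + 2*h)) = -5*(h + 2*C) = -10*C - 5*h)
√((H(-4, -3) + 30*30) + Q(-49, 51)) = √(((-10*(-3) - 5*(-4)) + 30*30) + 51²) = √(((30 + 20) + 900) + 2601) = √((50 + 900) + 2601) = √(950 + 2601) = √3551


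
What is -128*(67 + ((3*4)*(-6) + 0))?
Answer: 640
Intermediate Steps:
-128*(67 + ((3*4)*(-6) + 0)) = -128*(67 + (12*(-6) + 0)) = -128*(67 + (-72 + 0)) = -128*(67 - 72) = -128*(-5) = 640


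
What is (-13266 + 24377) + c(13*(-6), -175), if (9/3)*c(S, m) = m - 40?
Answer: 33118/3 ≈ 11039.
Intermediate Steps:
c(S, m) = -40/3 + m/3 (c(S, m) = (m - 40)/3 = (-40 + m)/3 = -40/3 + m/3)
(-13266 + 24377) + c(13*(-6), -175) = (-13266 + 24377) + (-40/3 + (1/3)*(-175)) = 11111 + (-40/3 - 175/3) = 11111 - 215/3 = 33118/3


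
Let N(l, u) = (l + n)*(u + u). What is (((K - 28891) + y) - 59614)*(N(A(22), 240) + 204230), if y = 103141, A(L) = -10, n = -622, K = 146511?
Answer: -15974502110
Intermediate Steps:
N(l, u) = 2*u*(-622 + l) (N(l, u) = (l - 622)*(u + u) = (-622 + l)*(2*u) = 2*u*(-622 + l))
(((K - 28891) + y) - 59614)*(N(A(22), 240) + 204230) = (((146511 - 28891) + 103141) - 59614)*(2*240*(-622 - 10) + 204230) = ((117620 + 103141) - 59614)*(2*240*(-632) + 204230) = (220761 - 59614)*(-303360 + 204230) = 161147*(-99130) = -15974502110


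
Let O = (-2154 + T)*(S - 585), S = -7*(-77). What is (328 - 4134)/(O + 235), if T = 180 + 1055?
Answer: -3806/42509 ≈ -0.089534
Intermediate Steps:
S = 539
T = 1235
O = 42274 (O = (-2154 + 1235)*(539 - 585) = -919*(-46) = 42274)
(328 - 4134)/(O + 235) = (328 - 4134)/(42274 + 235) = -3806/42509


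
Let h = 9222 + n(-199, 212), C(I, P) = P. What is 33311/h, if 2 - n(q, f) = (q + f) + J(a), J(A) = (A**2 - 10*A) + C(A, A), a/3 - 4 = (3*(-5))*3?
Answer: -33311/7025 ≈ -4.7418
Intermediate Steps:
a = -123 (a = 12 + 3*((3*(-5))*3) = 12 + 3*(-15*3) = 12 + 3*(-45) = 12 - 135 = -123)
J(A) = A**2 - 9*A (J(A) = (A**2 - 10*A) + A = A**2 - 9*A)
n(q, f) = -16234 - f - q (n(q, f) = 2 - ((q + f) - 123*(-9 - 123)) = 2 - ((f + q) - 123*(-132)) = 2 - ((f + q) + 16236) = 2 - (16236 + f + q) = 2 + (-16236 - f - q) = -16234 - f - q)
h = -7025 (h = 9222 + (-16234 - 1*212 - 1*(-199)) = 9222 + (-16234 - 212 + 199) = 9222 - 16247 = -7025)
33311/h = 33311/(-7025) = 33311*(-1/7025) = -33311/7025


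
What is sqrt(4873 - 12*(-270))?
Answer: sqrt(8113) ≈ 90.072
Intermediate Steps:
sqrt(4873 - 12*(-270)) = sqrt(4873 + 3240) = sqrt(8113)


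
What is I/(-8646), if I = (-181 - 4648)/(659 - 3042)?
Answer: -439/1873038 ≈ -0.00023438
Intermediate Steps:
I = 4829/2383 (I = -4829/(-2383) = -4829*(-1/2383) = 4829/2383 ≈ 2.0264)
I/(-8646) = (4829/2383)/(-8646) = (4829/2383)*(-1/8646) = -439/1873038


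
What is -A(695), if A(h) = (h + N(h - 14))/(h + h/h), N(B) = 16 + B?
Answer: -2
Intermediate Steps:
A(h) = (2 + 2*h)/(1 + h) (A(h) = (h + (16 + (h - 14)))/(h + h/h) = (h + (16 + (-14 + h)))/(h + 1) = (h + (2 + h))/(1 + h) = (2 + 2*h)/(1 + h))
-A(695) = -1*2 = -2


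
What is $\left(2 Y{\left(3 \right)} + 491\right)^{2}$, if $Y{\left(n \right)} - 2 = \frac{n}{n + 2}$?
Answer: $\frac{6155361}{25} \approx 2.4621 \cdot 10^{5}$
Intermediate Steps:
$Y{\left(n \right)} = 2 + \frac{n}{2 + n}$ ($Y{\left(n \right)} = 2 + \frac{n}{n + 2} = 2 + \frac{n}{2 + n}$)
$\left(2 Y{\left(3 \right)} + 491\right)^{2} = \left(2 \frac{4 + 3 \cdot 3}{2 + 3} + 491\right)^{2} = \left(2 \frac{4 + 9}{5} + 491\right)^{2} = \left(2 \cdot \frac{1}{5} \cdot 13 + 491\right)^{2} = \left(2 \cdot \frac{13}{5} + 491\right)^{2} = \left(\frac{26}{5} + 491\right)^{2} = \left(\frac{2481}{5}\right)^{2} = \frac{6155361}{25}$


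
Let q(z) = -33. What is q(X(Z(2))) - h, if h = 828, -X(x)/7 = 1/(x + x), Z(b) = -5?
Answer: -861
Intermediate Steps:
X(x) = -7/(2*x) (X(x) = -7/(x + x) = -7*1/(2*x) = -7/(2*x))
q(X(Z(2))) - h = -33 - 1*828 = -33 - 828 = -861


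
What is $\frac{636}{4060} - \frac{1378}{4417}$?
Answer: $- \frac{99481}{640465} \approx -0.15533$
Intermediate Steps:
$\frac{636}{4060} - \frac{1378}{4417} = 636 \cdot \frac{1}{4060} - \frac{1378}{4417} = \frac{159}{1015} - \frac{1378}{4417} = - \frac{99481}{640465}$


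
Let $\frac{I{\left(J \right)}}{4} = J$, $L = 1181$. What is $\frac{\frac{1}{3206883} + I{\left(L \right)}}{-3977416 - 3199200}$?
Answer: $- \frac{15149315293}{23014567847928} \approx -0.00065825$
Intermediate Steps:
$I{\left(J \right)} = 4 J$
$\frac{\frac{1}{3206883} + I{\left(L \right)}}{-3977416 - 3199200} = \frac{\frac{1}{3206883} + 4 \cdot 1181}{-3977416 - 3199200} = \frac{\frac{1}{3206883} + 4724}{-7176616} = \frac{15149315293}{3206883} \left(- \frac{1}{7176616}\right) = - \frac{15149315293}{23014567847928}$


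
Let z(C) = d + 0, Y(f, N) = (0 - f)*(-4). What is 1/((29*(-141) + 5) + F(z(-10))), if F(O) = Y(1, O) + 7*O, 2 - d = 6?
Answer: -1/4108 ≈ -0.00024343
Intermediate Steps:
d = -4 (d = 2 - 1*6 = 2 - 6 = -4)
Y(f, N) = 4*f (Y(f, N) = -f*(-4) = 4*f)
z(C) = -4 (z(C) = -4 + 0 = -4)
F(O) = 4 + 7*O (F(O) = 4*1 + 7*O = 4 + 7*O)
1/((29*(-141) + 5) + F(z(-10))) = 1/((29*(-141) + 5) + (4 + 7*(-4))) = 1/((-4089 + 5) + (4 - 28)) = 1/(-4084 - 24) = 1/(-4108) = -1/4108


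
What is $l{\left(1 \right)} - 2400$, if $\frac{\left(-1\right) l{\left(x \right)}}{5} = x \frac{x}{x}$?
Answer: $-2405$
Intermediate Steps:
$l{\left(x \right)} = - 5 x$ ($l{\left(x \right)} = - 5 x \frac{x}{x} = - 5 x 1 = - 5 x$)
$l{\left(1 \right)} - 2400 = \left(-5\right) 1 - 2400 = -5 - 2400 = -2405$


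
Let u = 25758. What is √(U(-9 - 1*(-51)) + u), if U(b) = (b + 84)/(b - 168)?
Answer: √25757 ≈ 160.49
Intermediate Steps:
U(b) = (84 + b)/(-168 + b)
√(U(-9 - 1*(-51)) + u) = √((84 + (-9 - 1*(-51)))/(-168 + (-9 - 1*(-51))) + 25758) = √((84 + (-9 + 51))/(-168 + (-9 + 51)) + 25758) = √((84 + 42)/(-168 + 42) + 25758) = √(126/(-126) + 25758) = √(-1/126*126 + 25758) = √(-1 + 25758) = √25757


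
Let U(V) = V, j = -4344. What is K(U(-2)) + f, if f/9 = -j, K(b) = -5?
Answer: 39091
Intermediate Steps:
f = 39096 (f = 9*(-1*(-4344)) = 9*4344 = 39096)
K(U(-2)) + f = -5 + 39096 = 39091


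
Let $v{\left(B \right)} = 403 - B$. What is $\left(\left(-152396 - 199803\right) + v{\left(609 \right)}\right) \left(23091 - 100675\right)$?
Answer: $27340989520$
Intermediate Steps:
$\left(\left(-152396 - 199803\right) + v{\left(609 \right)}\right) \left(23091 - 100675\right) = \left(\left(-152396 - 199803\right) + \left(403 - 609\right)\right) \left(23091 - 100675\right) = \left(-352199 + \left(403 - 609\right)\right) \left(-77584\right) = \left(-352199 - 206\right) \left(-77584\right) = \left(-352405\right) \left(-77584\right) = 27340989520$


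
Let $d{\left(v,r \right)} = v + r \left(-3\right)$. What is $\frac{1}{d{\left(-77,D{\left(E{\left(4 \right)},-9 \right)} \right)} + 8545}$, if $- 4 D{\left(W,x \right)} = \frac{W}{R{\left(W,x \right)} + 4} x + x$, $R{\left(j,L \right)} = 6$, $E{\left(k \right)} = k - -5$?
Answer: $\frac{40}{338207} \approx 0.00011827$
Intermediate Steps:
$E{\left(k \right)} = 5 + k$ ($E{\left(k \right)} = k + 5 = 5 + k$)
$D{\left(W,x \right)} = - \frac{x}{4} - \frac{W x}{40}$ ($D{\left(W,x \right)} = - \frac{\frac{W}{6 + 4} x + x}{4} = - \frac{\frac{W}{10} x + x}{4} = - \frac{\frac{W x}{10} + x}{4} = - \frac{x + \frac{W x}{10}}{4} = - \frac{x}{4} - \frac{W x}{40}$)
$d{\left(v,r \right)} = v - 3 r$
$\frac{1}{d{\left(-77,D{\left(E{\left(4 \right)},-9 \right)} \right)} + 8545} = \frac{1}{\left(-77 - 3 \left(\left(- \frac{1}{40}\right) \left(-9\right) \left(10 + \left(5 + 4\right)\right)\right)\right) + 8545} = \frac{1}{\left(-77 - 3 \left(\left(- \frac{1}{40}\right) \left(-9\right) \left(10 + 9\right)\right)\right) + 8545} = \frac{1}{\left(-77 - 3 \left(\left(- \frac{1}{40}\right) \left(-9\right) 19\right)\right) + 8545} = \frac{1}{\left(-77 - \frac{513}{40}\right) + 8545} = \frac{1}{- \frac{3593}{40} + 8545} = \frac{1}{\frac{338207}{40}} = \frac{40}{338207}$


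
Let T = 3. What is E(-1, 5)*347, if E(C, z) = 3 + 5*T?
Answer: 6246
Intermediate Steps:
E(C, z) = 18 (E(C, z) = 3 + 5*3 = 3 + 15 = 18)
E(-1, 5)*347 = 18*347 = 6246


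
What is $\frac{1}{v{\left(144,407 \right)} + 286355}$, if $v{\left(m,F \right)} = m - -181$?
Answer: $\frac{1}{286680} \approx 3.4882 \cdot 10^{-6}$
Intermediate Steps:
$v{\left(m,F \right)} = 181 + m$ ($v{\left(m,F \right)} = m + 181 = 181 + m$)
$\frac{1}{v{\left(144,407 \right)} + 286355} = \frac{1}{\left(181 + 144\right) + 286355} = \frac{1}{325 + 286355} = \frac{1}{286680}$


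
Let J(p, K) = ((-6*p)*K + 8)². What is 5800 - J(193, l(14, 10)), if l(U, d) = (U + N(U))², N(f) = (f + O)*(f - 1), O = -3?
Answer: -814733333203356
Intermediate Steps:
N(f) = (-1 + f)*(-3 + f) (N(f) = (f - 3)*(f - 1) = (-3 + f)*(-1 + f) = (-1 + f)*(-3 + f))
l(U, d) = (3 + U² - 3*U)² (l(U, d) = (U + (3 + U² - 4*U))² = (3 + U² - 3*U)²)
J(p, K) = (8 - 6*K*p)² (J(p, K) = (-6*K*p + 8)² = (8 - 6*K*p)²)
5800 - J(193, l(14, 10)) = 5800 - 4*(-4 + 3*(3 + 14² - 3*14)²*193)² = 5800 - 4*(-4 + 3*(3 + 196 - 42)²*193)² = 5800 - 4*(-4 + 3*157²*193)² = 5800 - 4*(-4 + 3*24649*193)² = 5800 - 4*(-4 + 14271771)² = 5800 - 4*14271767² = 5800 - 4*203683333302289 = 5800 - 1*814733333209156 = 5800 - 814733333209156 = -814733333203356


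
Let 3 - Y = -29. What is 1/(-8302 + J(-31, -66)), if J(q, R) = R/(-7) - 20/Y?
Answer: -56/464419 ≈ -0.00012058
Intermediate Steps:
Y = 32 (Y = 3 - 1*(-29) = 3 + 29 = 32)
J(q, R) = -5/8 - R/7 (J(q, R) = R/(-7) - 20/32 = R*(-⅐) - 20*1/32 = -R/7 - 5/8 = -5/8 - R/7)
1/(-8302 + J(-31, -66)) = 1/(-8302 + (-5/8 - ⅐*(-66))) = 1/(-8302 + (-5/8 + 66/7)) = 1/(-8302 + 493/56) = 1/(-464419/56) = -56/464419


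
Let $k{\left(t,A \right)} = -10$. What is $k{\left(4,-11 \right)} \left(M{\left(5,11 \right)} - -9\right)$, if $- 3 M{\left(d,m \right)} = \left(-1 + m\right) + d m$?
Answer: $\frac{380}{3} \approx 126.67$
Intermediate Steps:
$M{\left(d,m \right)} = \frac{1}{3} - \frac{m}{3} - \frac{d m}{3}$ ($M{\left(d,m \right)} = - \frac{\left(-1 + m\right) + d m}{3} = - \frac{-1 + m + d m}{3} = \frac{1}{3} - \frac{m}{3} - \frac{d m}{3}$)
$k{\left(4,-11 \right)} \left(M{\left(5,11 \right)} - -9\right) = - 10 \left(\left(\frac{1}{3} - \frac{11}{3} - \frac{5}{3} \cdot 11\right) - -9\right) = - 10 \left(\left(\frac{1}{3} - \frac{11}{3} - \frac{55}{3}\right) + 9\right) = - 10 \left(- \frac{65}{3} + 9\right) = \left(-10\right) \left(- \frac{38}{3}\right) = \frac{380}{3}$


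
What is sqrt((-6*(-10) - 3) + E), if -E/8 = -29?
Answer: 17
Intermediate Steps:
E = 232 (E = -8*(-29) = 232)
sqrt((-6*(-10) - 3) + E) = sqrt((-6*(-10) - 3) + 232) = sqrt((60 - 3) + 232) = sqrt(57 + 232) = sqrt(289) = 17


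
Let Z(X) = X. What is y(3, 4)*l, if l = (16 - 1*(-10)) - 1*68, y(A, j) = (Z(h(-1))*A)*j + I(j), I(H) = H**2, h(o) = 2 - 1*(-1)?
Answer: -2184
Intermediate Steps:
h(o) = 3 (h(o) = 2 + 1 = 3)
y(A, j) = j**2 + 3*A*j (y(A, j) = (3*A)*j + j**2 = 3*A*j + j**2 = j**2 + 3*A*j)
l = -42 (l = (16 + 10) - 68 = 26 - 68 = -42)
y(3, 4)*l = (4*(4 + 3*3))*(-42) = (4*(4 + 9))*(-42) = (4*13)*(-42) = 52*(-42) = -2184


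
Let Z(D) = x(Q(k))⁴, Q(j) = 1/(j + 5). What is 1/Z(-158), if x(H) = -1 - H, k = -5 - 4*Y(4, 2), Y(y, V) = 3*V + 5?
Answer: 3748096/3418801 ≈ 1.0963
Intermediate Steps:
Y(y, V) = 5 + 3*V
k = -49 (k = -5 - 4*(5 + 3*2) = -5 - 4*(5 + 6) = -5 - 4*11 = -5 - 44 = -49)
Q(j) = 1/(5 + j)
Z(D) = 3418801/3748096 (Z(D) = (-1 - 1/(5 - 49))⁴ = (-1 - 1/(-44))⁴ = (-1 - 1*(-1/44))⁴ = (-1 + 1/44)⁴ = (-43/44)⁴ = 3418801/3748096)
1/Z(-158) = 1/(3418801/3748096) = 3748096/3418801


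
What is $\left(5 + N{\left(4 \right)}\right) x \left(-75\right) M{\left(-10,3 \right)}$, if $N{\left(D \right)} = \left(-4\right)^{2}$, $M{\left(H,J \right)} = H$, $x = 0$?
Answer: $0$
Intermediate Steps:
$N{\left(D \right)} = 16$
$\left(5 + N{\left(4 \right)}\right) x \left(-75\right) M{\left(-10,3 \right)} = \left(5 + 16\right) 0 \left(-75\right) \left(-10\right) = 21 \cdot 0 \left(-75\right) \left(-10\right) = 0 \left(-75\right) \left(-10\right) = 0 \left(-10\right) = 0$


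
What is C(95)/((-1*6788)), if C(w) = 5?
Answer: -5/6788 ≈ -0.00073659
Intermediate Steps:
C(95)/((-1*6788)) = 5/((-1*6788)) = 5/(-6788) = 5*(-1/6788) = -5/6788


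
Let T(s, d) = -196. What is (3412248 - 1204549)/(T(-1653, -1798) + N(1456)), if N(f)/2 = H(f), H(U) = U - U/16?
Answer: 2207699/2534 ≈ 871.23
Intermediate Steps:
H(U) = 15*U/16 (H(U) = U - U/16 = 15*U/16)
N(f) = 15*f/8 (N(f) = 2*(15*f/16) = 15*f/8)
(3412248 - 1204549)/(T(-1653, -1798) + N(1456)) = (3412248 - 1204549)/(-196 + (15/8)*1456) = 2207699/(-196 + 2730) = 2207699/2534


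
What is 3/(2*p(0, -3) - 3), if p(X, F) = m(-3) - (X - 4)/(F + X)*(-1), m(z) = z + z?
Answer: -9/37 ≈ -0.24324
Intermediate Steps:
m(z) = 2*z
p(X, F) = -6 + (-4 + X)/(F + X) (p(X, F) = 2*(-3) - (X - 4)/(F + X)*(-1) = -6 - (-4 + X)/(F + X)*(-1) = -6 - (-1)*(-4 + X)/(F + X) = -6 + (-4 + X)/(F + X))
3/(2*p(0, -3) - 3) = 3/(2*((-4 - 6*(-3) - 5*0)/(-3 + 0)) - 3) = 3/(2*((-4 + 18 + 0)/(-3)) - 3) = 3/(2*(-⅓*14) - 3) = 3/(2*(-14/3) - 3) = 3/(-28/3 - 3) = 3/(-37/3) = 3*(-3/37) = -9/37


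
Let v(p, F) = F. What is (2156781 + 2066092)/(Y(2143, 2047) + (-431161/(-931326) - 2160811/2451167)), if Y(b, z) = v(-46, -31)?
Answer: -9640124638961770866/71723474131201 ≈ -1.3441e+5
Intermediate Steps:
Y(b, z) = -31
(2156781 + 2066092)/(Y(2143, 2047) + (-431161/(-931326) - 2160811/2451167)) = (2156781 + 2066092)/(-31 + (-431161/(-931326) - 2160811/2451167)) = 4222873/(-31 + (-431161*(-1/931326) - 2160811*1/2451167)) = 4222873/(-31 + (431161/931326 - 2160811/2451167)) = 4222873/(-31 - 955571850499/2282835557442) = 4222873/(-71723474131201/2282835557442) = 4222873*(-2282835557442/71723474131201) = -9640124638961770866/71723474131201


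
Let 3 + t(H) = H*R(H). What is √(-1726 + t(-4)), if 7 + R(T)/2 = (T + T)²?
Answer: I*√2185 ≈ 46.744*I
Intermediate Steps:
R(T) = -14 + 8*T² (R(T) = -14 + 2*(T + T)² = -14 + 2*(2*T)² = -14 + 2*(4*T²) = -14 + 8*T²)
t(H) = -3 + H*(-14 + 8*H²)
√(-1726 + t(-4)) = √(-1726 + (-3 - 14*(-4) + 8*(-4)³)) = √(-1726 + (-3 + 56 + 8*(-64))) = √(-1726 + (-3 + 56 - 512)) = √(-1726 - 459) = √(-2185) = I*√2185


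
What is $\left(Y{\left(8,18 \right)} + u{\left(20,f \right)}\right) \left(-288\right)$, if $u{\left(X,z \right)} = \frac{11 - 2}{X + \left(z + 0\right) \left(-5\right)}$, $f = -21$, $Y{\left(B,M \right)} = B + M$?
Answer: $- \frac{938592}{125} \approx -7508.7$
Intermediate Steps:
$u{\left(X,z \right)} = \frac{9}{X - 5 z}$ ($u{\left(X,z \right)} = \frac{9}{X + z \left(-5\right)} = \frac{9}{X - 5 z}$)
$\left(Y{\left(8,18 \right)} + u{\left(20,f \right)}\right) \left(-288\right) = \left(\left(8 + 18\right) + \frac{9}{20 - -105}\right) \left(-288\right) = \left(26 + \frac{9}{20 + 105}\right) \left(-288\right) = \left(26 + \frac{9}{125}\right) \left(-288\right) = \frac{3259}{125} \left(-288\right) = - \frac{938592}{125}$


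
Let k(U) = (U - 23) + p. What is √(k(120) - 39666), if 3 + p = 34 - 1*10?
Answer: 2*I*√9887 ≈ 198.87*I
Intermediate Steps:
p = 21 (p = -3 + (34 - 1*10) = -3 + (34 - 10) = -3 + 24 = 21)
k(U) = -2 + U (k(U) = (U - 23) + 21 = (-23 + U) + 21 = -2 + U)
√(k(120) - 39666) = √((-2 + 120) - 39666) = √(118 - 39666) = √(-39548) = 2*I*√9887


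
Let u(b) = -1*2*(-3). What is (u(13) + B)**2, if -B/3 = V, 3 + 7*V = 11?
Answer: 324/49 ≈ 6.6122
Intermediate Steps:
u(b) = 6 (u(b) = -2*(-3) = 6)
V = 8/7 (V = -3/7 + (1/7)*11 = -3/7 + 11/7 = 8/7 ≈ 1.1429)
B = -24/7 (B = -3*8/7 = -24/7 ≈ -3.4286)
(u(13) + B)**2 = (6 - 24/7)**2 = (18/7)**2 = 324/49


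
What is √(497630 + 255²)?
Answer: √562655 ≈ 750.10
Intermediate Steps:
√(497630 + 255²) = √(497630 + 65025) = √562655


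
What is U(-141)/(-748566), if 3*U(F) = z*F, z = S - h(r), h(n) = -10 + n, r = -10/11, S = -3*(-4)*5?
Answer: 470/105567 ≈ 0.0044521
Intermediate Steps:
S = 60 (S = 12*5 = 60)
r = -10/11 (r = -10*1/11 = -10/11 ≈ -0.90909)
z = 780/11 (z = 60 - (-10 - 10/11) = 60 - 1*(-120/11) = 60 + 120/11 = 780/11 ≈ 70.909)
U(F) = 260*F/11 (U(F) = (780*F/11)/3 = 260*F/11)
U(-141)/(-748566) = ((260/11)*(-141))/(-748566) = -36660/11*(-1/748566) = 470/105567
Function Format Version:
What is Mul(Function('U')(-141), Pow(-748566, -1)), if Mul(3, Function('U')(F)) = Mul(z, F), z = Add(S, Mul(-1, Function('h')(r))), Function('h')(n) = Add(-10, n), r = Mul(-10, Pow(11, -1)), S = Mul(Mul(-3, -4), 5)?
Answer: Rational(470, 105567) ≈ 0.0044521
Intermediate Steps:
S = 60 (S = Mul(12, 5) = 60)
r = Rational(-10, 11) (r = Mul(-10, Rational(1, 11)) = Rational(-10, 11) ≈ -0.90909)
z = Rational(780, 11) (z = Add(60, Mul(-1, Add(-10, Rational(-10, 11)))) = Add(60, Mul(-1, Rational(-120, 11))) = Add(60, Rational(120, 11)) = Rational(780, 11) ≈ 70.909)
Function('U')(F) = Mul(Rational(260, 11), F) (Function('U')(F) = Mul(Rational(1, 3), Mul(Rational(780, 11), F)) = Mul(Rational(260, 11), F))
Mul(Function('U')(-141), Pow(-748566, -1)) = Mul(Mul(Rational(260, 11), -141), Pow(-748566, -1)) = Mul(Rational(-36660, 11), Rational(-1, 748566)) = Rational(470, 105567)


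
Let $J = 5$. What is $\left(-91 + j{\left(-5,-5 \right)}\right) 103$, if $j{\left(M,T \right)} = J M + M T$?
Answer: $-9373$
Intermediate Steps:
$j{\left(M,T \right)} = 5 M + M T$
$\left(-91 + j{\left(-5,-5 \right)}\right) 103 = \left(-91 - 5 \left(5 - 5\right)\right) 103 = \left(-91 - 0\right) 103 = \left(-91 + 0\right) 103 = \left(-91\right) 103 = -9373$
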